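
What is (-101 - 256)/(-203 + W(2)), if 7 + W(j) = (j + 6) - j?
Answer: 7/4 ≈ 1.7500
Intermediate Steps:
W(j) = -1 (W(j) = -7 + ((j + 6) - j) = -7 + ((6 + j) - j) = -7 + 6 = -1)
(-101 - 256)/(-203 + W(2)) = (-101 - 256)/(-203 - 1) = -357/(-204) = -357*(-1/204) = 7/4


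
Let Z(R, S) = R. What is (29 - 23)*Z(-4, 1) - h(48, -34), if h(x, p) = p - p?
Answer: -24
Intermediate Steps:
h(x, p) = 0
(29 - 23)*Z(-4, 1) - h(48, -34) = (29 - 23)*(-4) - 1*0 = 6*(-4) + 0 = -24 + 0 = -24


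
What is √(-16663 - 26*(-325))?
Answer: I*√8213 ≈ 90.626*I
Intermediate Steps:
√(-16663 - 26*(-325)) = √(-16663 + 8450) = √(-8213) = I*√8213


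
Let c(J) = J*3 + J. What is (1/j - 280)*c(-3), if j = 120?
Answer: 33599/10 ≈ 3359.9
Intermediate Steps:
c(J) = 4*J (c(J) = 3*J + J = 4*J)
(1/j - 280)*c(-3) = (1/120 - 280)*(4*(-3)) = (1/120 - 280)*(-12) = -33599/120*(-12) = 33599/10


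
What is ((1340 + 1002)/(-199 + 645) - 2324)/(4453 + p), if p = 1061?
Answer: -517081/1229622 ≈ -0.42052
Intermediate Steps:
((1340 + 1002)/(-199 + 645) - 2324)/(4453 + p) = ((1340 + 1002)/(-199 + 645) - 2324)/(4453 + 1061) = (2342/446 - 2324)/5514 = (2342*(1/446) - 2324)*(1/5514) = (1171/223 - 2324)*(1/5514) = -517081/223*1/5514 = -517081/1229622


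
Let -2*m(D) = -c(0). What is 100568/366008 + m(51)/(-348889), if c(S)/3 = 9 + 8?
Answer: 8769433937/31924041278 ≈ 0.27470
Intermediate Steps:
c(S) = 51 (c(S) = 3*(9 + 8) = 3*17 = 51)
m(D) = 51/2 (m(D) = -(-1)*51/2 = -1/2*(-51) = 51/2)
100568/366008 + m(51)/(-348889) = 100568/366008 + (51/2)/(-348889) = 100568*(1/366008) + (51/2)*(-1/348889) = 12571/45751 - 51/697778 = 8769433937/31924041278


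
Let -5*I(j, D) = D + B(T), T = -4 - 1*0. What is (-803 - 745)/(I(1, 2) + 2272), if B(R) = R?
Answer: -3870/5681 ≈ -0.68122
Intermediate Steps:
T = -4 (T = -4 + 0 = -4)
I(j, D) = ⅘ - D/5 (I(j, D) = -(D - 4)/5 = -(-4 + D)/5 = ⅘ - D/5)
(-803 - 745)/(I(1, 2) + 2272) = (-803 - 745)/((⅘ - ⅕*2) + 2272) = -1548/((⅘ - ⅖) + 2272) = -1548/(⅖ + 2272) = -1548/11362/5 = -1548*5/11362 = -3870/5681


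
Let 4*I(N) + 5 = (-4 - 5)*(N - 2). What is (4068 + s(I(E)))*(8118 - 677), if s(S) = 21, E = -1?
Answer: 30426249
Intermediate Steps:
I(N) = 13/4 - 9*N/4 (I(N) = -5/4 + ((-4 - 5)*(N - 2))/4 = -5/4 + (-9*(-2 + N))/4 = -5/4 + (18 - 9*N)/4 = -5/4 + (9/2 - 9*N/4) = 13/4 - 9*N/4)
(4068 + s(I(E)))*(8118 - 677) = (4068 + 21)*(8118 - 677) = 4089*7441 = 30426249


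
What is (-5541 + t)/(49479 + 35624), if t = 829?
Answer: -4712/85103 ≈ -0.055368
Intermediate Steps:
(-5541 + t)/(49479 + 35624) = (-5541 + 829)/(49479 + 35624) = -4712/85103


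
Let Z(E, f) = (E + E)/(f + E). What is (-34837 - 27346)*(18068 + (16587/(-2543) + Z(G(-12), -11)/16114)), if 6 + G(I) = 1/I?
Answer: -4717354657056195572/4200234955 ≈ -1.1231e+9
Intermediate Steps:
G(I) = -6 + 1/I
Z(E, f) = 2*E/(E + f) (Z(E, f) = (2*E)/(E + f) = 2*E/(E + f))
(-34837 - 27346)*(18068 + (16587/(-2543) + Z(G(-12), -11)/16114)) = (-34837 - 27346)*(18068 + (16587/(-2543) + (2*(-6 + 1/(-12))/((-6 + 1/(-12)) - 11))/16114)) = -62183*(18068 + (16587*(-1/2543) + (2*(-6 - 1/12)/((-6 - 1/12) - 11))*(1/16114))) = -62183*(18068 + (-16587/2543 + (2*(-73/12)/(-73/12 - 11))*(1/16114))) = -62183*(18068 + (-16587/2543 + (2*(-73/12)/(-205/12))*(1/16114))) = -62183*(18068 + (-16587/2543 + (2*(-73/12)*(-12/205))*(1/16114))) = -62183*(18068 + (-16587/2543 + (146/205)*(1/16114))) = -62183*(18068 + (-16587/2543 + 73/1651685)) = -62183*(18068 - 27396313456/4200234955) = -62183*75862448853484/4200234955 = -4717354657056195572/4200234955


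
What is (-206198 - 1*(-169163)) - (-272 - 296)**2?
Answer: -359659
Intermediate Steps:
(-206198 - 1*(-169163)) - (-272 - 296)**2 = (-206198 + 169163) - 1*(-568)**2 = -37035 - 1*322624 = -37035 - 322624 = -359659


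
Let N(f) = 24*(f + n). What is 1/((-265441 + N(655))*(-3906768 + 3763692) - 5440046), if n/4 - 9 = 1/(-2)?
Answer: 1/35606891734 ≈ 2.8084e-11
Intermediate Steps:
n = 34 (n = 36 + 4/(-2) = 36 + 4*(-½) = 36 - 2 = 34)
N(f) = 816 + 24*f (N(f) = 24*(f + 34) = 24*(34 + f) = 816 + 24*f)
1/((-265441 + N(655))*(-3906768 + 3763692) - 5440046) = 1/((-265441 + (816 + 24*655))*(-3906768 + 3763692) - 5440046) = 1/((-265441 + (816 + 15720))*(-143076) - 5440046) = 1/((-265441 + 16536)*(-143076) - 5440046) = 1/(-248905*(-143076) - 5440046) = 1/(35612331780 - 5440046) = 1/35606891734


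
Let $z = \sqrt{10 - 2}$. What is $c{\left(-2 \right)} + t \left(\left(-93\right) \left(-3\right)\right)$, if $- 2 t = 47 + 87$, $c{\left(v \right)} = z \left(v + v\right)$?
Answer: $-18693 - 8 \sqrt{2} \approx -18704.0$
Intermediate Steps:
$z = 2 \sqrt{2}$ ($z = \sqrt{8} = 2 \sqrt{2} \approx 2.8284$)
$c{\left(v \right)} = 4 v \sqrt{2}$ ($c{\left(v \right)} = 2 \sqrt{2} \left(v + v\right) = 2 \sqrt{2} \cdot 2 v = 4 v \sqrt{2}$)
$t = -67$ ($t = - \frac{47 + 87}{2} = \left(- \frac{1}{2}\right) 134 = -67$)
$c{\left(-2 \right)} + t \left(\left(-93\right) \left(-3\right)\right) = 4 \left(-2\right) \sqrt{2} - 67 \left(\left(-93\right) \left(-3\right)\right) = - 8 \sqrt{2} - 18693 = -18693 - 8 \sqrt{2}$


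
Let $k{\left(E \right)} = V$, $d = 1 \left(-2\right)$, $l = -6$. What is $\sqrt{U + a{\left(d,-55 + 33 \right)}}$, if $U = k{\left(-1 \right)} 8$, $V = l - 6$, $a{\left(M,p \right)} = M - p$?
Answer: $2 i \sqrt{19} \approx 8.7178 i$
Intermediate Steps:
$d = -2$
$V = -12$ ($V = -6 - 6 = -12$)
$k{\left(E \right)} = -12$
$U = -96$ ($U = \left(-12\right) 8 = -96$)
$\sqrt{U + a{\left(d,-55 + 33 \right)}} = \sqrt{-96 - -20} = \sqrt{-96 + \left(-2 + 22\right)} = \sqrt{-96 + 20} = \sqrt{-76} = 2 i \sqrt{19}$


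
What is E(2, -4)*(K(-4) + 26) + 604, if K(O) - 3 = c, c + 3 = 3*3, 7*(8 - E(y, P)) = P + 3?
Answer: 889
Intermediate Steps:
E(y, P) = 53/7 - P/7 (E(y, P) = 8 - (P + 3)/7 = 8 - (3 + P)/7 = 8 + (-3/7 - P/7) = 53/7 - P/7)
c = 6 (c = -3 + 3*3 = -3 + 9 = 6)
K(O) = 9 (K(O) = 3 + 6 = 9)
E(2, -4)*(K(-4) + 26) + 604 = (53/7 - ⅐*(-4))*(9 + 26) + 604 = (53/7 + 4/7)*35 + 604 = (57/7)*35 + 604 = 285 + 604 = 889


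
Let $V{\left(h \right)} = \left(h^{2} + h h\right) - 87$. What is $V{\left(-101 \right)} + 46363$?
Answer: $66678$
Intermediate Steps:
$V{\left(h \right)} = -87 + 2 h^{2}$ ($V{\left(h \right)} = \left(h^{2} + h^{2}\right) - 87 = 2 h^{2} - 87 = -87 + 2 h^{2}$)
$V{\left(-101 \right)} + 46363 = \left(-87 + 2 \left(-101\right)^{2}\right) + 46363 = \left(-87 + 2 \cdot 10201\right) + 46363 = \left(-87 + 20402\right) + 46363 = 20315 + 46363 = 66678$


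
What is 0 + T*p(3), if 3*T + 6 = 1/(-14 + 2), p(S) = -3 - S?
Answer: 73/6 ≈ 12.167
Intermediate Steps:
T = -73/36 (T = -2 + 1/(3*(-14 + 2)) = -2 + (⅓)/(-12) = -2 + (⅓)*(-1/12) = -2 - 1/36 = -73/36 ≈ -2.0278)
0 + T*p(3) = 0 - 73*(-3 - 1*3)/36 = 0 - 73*(-3 - 3)/36 = 0 - 73/36*(-6) = 0 + 73/6 = 73/6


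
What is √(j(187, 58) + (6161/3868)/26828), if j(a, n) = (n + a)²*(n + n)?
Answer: √4686187933875469997109/25942676 ≈ 2638.7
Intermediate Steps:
j(a, n) = 2*n*(a + n)² (j(a, n) = (a + n)²*(2*n) = 2*n*(a + n)²)
√(j(187, 58) + (6161/3868)/26828) = √(2*58*(187 + 58)² + (6161/3868)/26828) = √(2*58*245² + (6161*(1/3868))*(1/26828)) = √(2*58*60025 + (6161/3868)*(1/26828)) = √(6962900 + 6161/103770704) = √(722545034887761/103770704) = √4686187933875469997109/25942676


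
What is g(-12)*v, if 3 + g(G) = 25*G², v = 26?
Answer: 93522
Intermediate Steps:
g(G) = -3 + 25*G²
g(-12)*v = (-3 + 25*(-12)²)*26 = (-3 + 25*144)*26 = (-3 + 3600)*26 = 3597*26 = 93522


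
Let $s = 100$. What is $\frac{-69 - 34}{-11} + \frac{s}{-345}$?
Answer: $\frac{6887}{759} \approx 9.0738$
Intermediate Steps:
$\frac{-69 - 34}{-11} + \frac{s}{-345} = \frac{-69 - 34}{-11} + \frac{100}{-345} = \left(-69 - 34\right) \left(- \frac{1}{11}\right) + 100 \left(- \frac{1}{345}\right) = \left(-103\right) \left(- \frac{1}{11}\right) - \frac{20}{69} = \frac{103}{11} - \frac{20}{69} = \frac{6887}{759}$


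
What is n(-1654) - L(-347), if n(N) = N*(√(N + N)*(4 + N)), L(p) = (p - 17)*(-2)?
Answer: -728 + 5458200*I*√827 ≈ -728.0 + 1.5696e+8*I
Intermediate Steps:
L(p) = 34 - 2*p (L(p) = (-17 + p)*(-2) = 34 - 2*p)
n(N) = √2*N^(3/2)*(4 + N) (n(N) = N*(√(2*N)*(4 + N)) = N*((√2*√N)*(4 + N)) = N*(√2*√N*(4 + N)) = √2*N^(3/2)*(4 + N))
n(-1654) - L(-347) = √2*(-1654)^(3/2)*(4 - 1654) - (34 - 2*(-347)) = √2*(-1654*I*√1654)*(-1650) - (34 + 694) = 5458200*I*√827 - 1*728 = 5458200*I*√827 - 728 = -728 + 5458200*I*√827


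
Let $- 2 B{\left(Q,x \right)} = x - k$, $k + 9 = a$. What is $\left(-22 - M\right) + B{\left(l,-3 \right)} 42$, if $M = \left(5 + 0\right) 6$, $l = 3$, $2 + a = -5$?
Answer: $-325$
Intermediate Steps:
$a = -7$ ($a = -2 - 5 = -7$)
$k = -16$ ($k = -9 - 7 = -16$)
$M = 30$ ($M = 5 \cdot 6 = 30$)
$B{\left(Q,x \right)} = -8 - \frac{x}{2}$ ($B{\left(Q,x \right)} = - \frac{x - -16}{2} = - \frac{x + 16}{2} = - \frac{16 + x}{2} = -8 - \frac{x}{2}$)
$\left(-22 - M\right) + B{\left(l,-3 \right)} 42 = \left(-22 - 30\right) + \left(-8 - - \frac{3}{2}\right) 42 = \left(-22 - 30\right) + \left(-8 + \frac{3}{2}\right) 42 = -52 - 273 = -325$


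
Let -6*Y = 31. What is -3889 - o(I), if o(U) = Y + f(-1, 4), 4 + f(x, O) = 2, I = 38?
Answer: -23291/6 ≈ -3881.8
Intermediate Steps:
f(x, O) = -2 (f(x, O) = -4 + 2 = -2)
Y = -31/6 (Y = -⅙*31 = -31/6 ≈ -5.1667)
o(U) = -43/6 (o(U) = -31/6 - 2 = -43/6)
-3889 - o(I) = -3889 - 1*(-43/6) = -3889 + 43/6 = -23291/6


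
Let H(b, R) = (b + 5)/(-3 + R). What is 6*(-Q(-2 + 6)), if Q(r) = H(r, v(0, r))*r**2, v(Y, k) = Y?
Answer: 288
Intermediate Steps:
H(b, R) = (5 + b)/(-3 + R)
Q(r) = r**2*(-5/3 - r/3) (Q(r) = ((5 + r)/(-3 + 0))*r**2 = ((5 + r)/(-3))*r**2 = (-(5 + r)/3)*r**2 = (-5/3 - r/3)*r**2 = r**2*(-5/3 - r/3))
6*(-Q(-2 + 6)) = 6*(-(-2 + 6)**2*(-5 - (-2 + 6))/3) = 6*(-4**2*(-5 - 1*4)/3) = 6*(-16*(-5 - 4)/3) = 6*(-16*(-9)/3) = 6*(-1*(-48)) = 6*48 = 288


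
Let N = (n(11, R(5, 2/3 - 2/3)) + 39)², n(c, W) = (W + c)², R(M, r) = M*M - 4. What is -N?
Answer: -1129969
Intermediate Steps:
R(M, r) = -4 + M² (R(M, r) = M² - 4 = -4 + M²)
N = 1129969 (N = (((-4 + 5²) + 11)² + 39)² = (((-4 + 25) + 11)² + 39)² = ((21 + 11)² + 39)² = (32² + 39)² = (1024 + 39)² = 1063² = 1129969)
-N = -1*1129969 = -1129969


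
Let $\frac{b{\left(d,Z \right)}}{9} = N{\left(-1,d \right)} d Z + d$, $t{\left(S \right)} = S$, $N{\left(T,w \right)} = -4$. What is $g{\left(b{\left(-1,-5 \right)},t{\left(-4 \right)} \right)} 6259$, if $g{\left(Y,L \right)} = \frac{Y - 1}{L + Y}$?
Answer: $\frac{1189210}{193} \approx 6161.7$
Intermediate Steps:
$b{\left(d,Z \right)} = 9 d - 36 Z d$ ($b{\left(d,Z \right)} = 9 \left(- 4 d Z + d\right) = 9 \left(- 4 Z d + d\right) = 9 \left(d - 4 Z d\right) = 9 d - 36 Z d$)
$g{\left(Y,L \right)} = \frac{-1 + Y}{L + Y}$
$g{\left(b{\left(-1,-5 \right)},t{\left(-4 \right)} \right)} 6259 = \frac{-1 + 9 \left(-1\right) \left(1 - -20\right)}{-4 + 9 \left(-1\right) \left(1 - -20\right)} 6259 = \frac{-1 + 9 \left(-1\right) \left(1 + 20\right)}{-4 + 9 \left(-1\right) \left(1 + 20\right)} 6259 = \frac{-1 + 9 \left(-1\right) 21}{-4 + 9 \left(-1\right) 21} \cdot 6259 = \frac{-1 - 189}{-4 - 189} \cdot 6259 = \frac{1}{-193} \left(-190\right) 6259 = \left(- \frac{1}{193}\right) \left(-190\right) 6259 = \frac{190}{193} \cdot 6259 = \frac{1189210}{193}$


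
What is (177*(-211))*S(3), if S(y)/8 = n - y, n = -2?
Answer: 1493880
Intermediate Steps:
S(y) = -16 - 8*y (S(y) = 8*(-2 - y) = -16 - 8*y)
(177*(-211))*S(3) = (177*(-211))*(-16 - 8*3) = -37347*(-16 - 24) = -37347*(-40) = 1493880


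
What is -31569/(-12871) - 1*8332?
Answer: -107209603/12871 ≈ -8329.5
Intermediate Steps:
-31569/(-12871) - 1*8332 = -31569*(-1/12871) - 8332 = 31569/12871 - 8332 = -107209603/12871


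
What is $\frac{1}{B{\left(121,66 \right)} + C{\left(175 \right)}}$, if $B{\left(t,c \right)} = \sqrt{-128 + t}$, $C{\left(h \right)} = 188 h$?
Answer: $\frac{4700}{154630001} - \frac{i \sqrt{7}}{1082410007} \approx 3.0395 \cdot 10^{-5} - 2.4443 \cdot 10^{-9} i$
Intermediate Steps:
$\frac{1}{B{\left(121,66 \right)} + C{\left(175 \right)}} = \frac{1}{\sqrt{-128 + 121} + 188 \cdot 175} = \frac{1}{\sqrt{-7} + 32900} = \frac{1}{i \sqrt{7} + 32900} = \frac{1}{32900 + i \sqrt{7}}$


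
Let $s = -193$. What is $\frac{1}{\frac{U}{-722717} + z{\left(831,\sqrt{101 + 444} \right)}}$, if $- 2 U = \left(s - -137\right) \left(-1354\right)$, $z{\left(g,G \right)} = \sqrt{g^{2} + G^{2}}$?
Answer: $- \frac{13699823452}{180489194585780345} + \frac{522319862089 \sqrt{691106}}{360978389171560690} \approx 0.0012028$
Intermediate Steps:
$z{\left(g,G \right)} = \sqrt{G^{2} + g^{2}}$
$U = -37912$ ($U = - \frac{\left(-193 - -137\right) \left(-1354\right)}{2} = - \frac{\left(-193 + 137\right) \left(-1354\right)}{2} = - \frac{\left(-56\right) \left(-1354\right)}{2} = \left(- \frac{1}{2}\right) 75824 = -37912$)
$\frac{1}{\frac{U}{-722717} + z{\left(831,\sqrt{101 + 444} \right)}} = \frac{1}{- \frac{37912}{-722717} + \sqrt{\left(\sqrt{101 + 444}\right)^{2} + 831^{2}}} = \frac{1}{\left(-37912\right) \left(- \frac{1}{722717}\right) + \sqrt{\left(\sqrt{545}\right)^{2} + 690561}} = \frac{1}{\frac{37912}{722717} + \sqrt{545 + 690561}} = \frac{1}{\frac{37912}{722717} + \sqrt{691106}}$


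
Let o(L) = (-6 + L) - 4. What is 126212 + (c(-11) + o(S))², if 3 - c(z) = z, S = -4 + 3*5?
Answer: 126437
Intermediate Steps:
S = 11 (S = -4 + 15 = 11)
c(z) = 3 - z
o(L) = -10 + L
126212 + (c(-11) + o(S))² = 126212 + ((3 - 1*(-11)) + (-10 + 11))² = 126212 + ((3 + 11) + 1)² = 126212 + (14 + 1)² = 126212 + 15² = 126212 + 225 = 126437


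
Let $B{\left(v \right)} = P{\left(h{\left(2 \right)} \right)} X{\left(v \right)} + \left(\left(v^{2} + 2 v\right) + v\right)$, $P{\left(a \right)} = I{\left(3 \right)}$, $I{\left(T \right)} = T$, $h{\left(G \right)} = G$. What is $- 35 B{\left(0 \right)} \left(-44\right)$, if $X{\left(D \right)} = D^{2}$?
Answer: $0$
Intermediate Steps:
$P{\left(a \right)} = 3$
$B{\left(v \right)} = 3 v + 4 v^{2}$ ($B{\left(v \right)} = 3 v^{2} + \left(\left(v^{2} + 2 v\right) + v\right) = 3 v^{2} + \left(v^{2} + 3 v\right) = 3 v + 4 v^{2}$)
$- 35 B{\left(0 \right)} \left(-44\right) = - 35 \cdot 0 \left(3 + 4 \cdot 0\right) \left(-44\right) = - 35 \cdot 0 \left(3 + 0\right) \left(-44\right) = - 35 \cdot 0 \cdot 3 \left(-44\right) = \left(-35\right) 0 \left(-44\right) = 0 \left(-44\right) = 0$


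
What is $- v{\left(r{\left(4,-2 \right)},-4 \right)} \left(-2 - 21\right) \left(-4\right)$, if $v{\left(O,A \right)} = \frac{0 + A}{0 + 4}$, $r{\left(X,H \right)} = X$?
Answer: $92$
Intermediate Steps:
$v{\left(O,A \right)} = \frac{A}{4}$
$- v{\left(r{\left(4,-2 \right)},-4 \right)} \left(-2 - 21\right) \left(-4\right) = - \frac{1}{4} \left(-4\right) \left(-2 - 21\right) \left(-4\right) = - \left(-1\right) \left(-23\right) \left(-4\right) = - 23 \left(-4\right) = \left(-1\right) \left(-92\right) = 92$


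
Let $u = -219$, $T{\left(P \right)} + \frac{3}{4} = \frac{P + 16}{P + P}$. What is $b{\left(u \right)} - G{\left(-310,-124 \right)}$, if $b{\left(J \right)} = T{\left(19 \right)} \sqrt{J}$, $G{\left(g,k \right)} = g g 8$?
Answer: $-768800 + \frac{13 i \sqrt{219}}{76} \approx -7.688 \cdot 10^{5} + 2.5313 i$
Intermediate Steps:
$T{\left(P \right)} = - \frac{3}{4} + \frac{16 + P}{2 P}$ ($T{\left(P \right)} = - \frac{3}{4} + \frac{P + 16}{P + P} = - \frac{3}{4} + \frac{16 + P}{2 P}$)
$G{\left(g,k \right)} = 8 g^{2}$ ($G{\left(g,k \right)} = g^{2} \cdot 8 = 8 g^{2}$)
$b{\left(J \right)} = \frac{13 \sqrt{J}}{76}$ ($b{\left(J \right)} = \frac{32 - 19}{4 \cdot 19} \sqrt{J} = \frac{1}{4} \cdot \frac{1}{19} \left(32 - 19\right) \sqrt{J} = \frac{1}{4} \cdot \frac{1}{19} \cdot 13 \sqrt{J} = \frac{13 \sqrt{J}}{76}$)
$b{\left(u \right)} - G{\left(-310,-124 \right)} = \frac{13 \sqrt{-219}}{76} - 8 \left(-310\right)^{2} = \frac{13 i \sqrt{219}}{76} - 8 \cdot 96100 = \frac{13 i \sqrt{219}}{76} - 768800 = -768800 + \frac{13 i \sqrt{219}}{76}$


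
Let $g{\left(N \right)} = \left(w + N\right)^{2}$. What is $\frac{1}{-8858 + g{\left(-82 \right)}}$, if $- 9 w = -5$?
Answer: $- \frac{81}{180209} \approx -0.00044948$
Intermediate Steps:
$w = \frac{5}{9}$ ($w = \left(- \frac{1}{9}\right) \left(-5\right) = \frac{5}{9} \approx 0.55556$)
$g{\left(N \right)} = \left(\frac{5}{9} + N\right)^{2}$
$\frac{1}{-8858 + g{\left(-82 \right)}} = \frac{1}{-8858 + \frac{\left(5 + 9 \left(-82\right)\right)^{2}}{81}} = \frac{1}{-8858 + \frac{\left(5 - 738\right)^{2}}{81}} = \frac{1}{-8858 + \frac{\left(-733\right)^{2}}{81}} = \frac{1}{-8858 + \frac{1}{81} \cdot 537289} = \frac{1}{-8858 + \frac{537289}{81}} = \frac{1}{- \frac{180209}{81}} = - \frac{81}{180209}$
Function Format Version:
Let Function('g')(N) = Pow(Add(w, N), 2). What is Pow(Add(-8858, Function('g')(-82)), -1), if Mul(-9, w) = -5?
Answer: Rational(-81, 180209) ≈ -0.00044948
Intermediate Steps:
w = Rational(5, 9) (w = Mul(Rational(-1, 9), -5) = Rational(5, 9) ≈ 0.55556)
Function('g')(N) = Pow(Add(Rational(5, 9), N), 2)
Pow(Add(-8858, Function('g')(-82)), -1) = Pow(Add(-8858, Mul(Rational(1, 81), Pow(Add(5, Mul(9, -82)), 2))), -1) = Pow(Add(-8858, Mul(Rational(1, 81), Pow(Add(5, -738), 2))), -1) = Pow(Add(-8858, Mul(Rational(1, 81), Pow(-733, 2))), -1) = Pow(Add(-8858, Mul(Rational(1, 81), 537289)), -1) = Pow(Add(-8858, Rational(537289, 81)), -1) = Pow(Rational(-180209, 81), -1) = Rational(-81, 180209)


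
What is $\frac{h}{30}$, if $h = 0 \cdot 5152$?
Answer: $0$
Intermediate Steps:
$h = 0$
$\frac{h}{30} = \frac{0}{30} = 0 \cdot \frac{1}{30} = 0$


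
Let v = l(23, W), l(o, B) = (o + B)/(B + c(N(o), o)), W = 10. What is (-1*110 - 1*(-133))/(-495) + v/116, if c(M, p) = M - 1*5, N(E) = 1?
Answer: 109/114840 ≈ 0.00094915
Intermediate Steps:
c(M, p) = -5 + M (c(M, p) = M - 5 = -5 + M)
l(o, B) = (B + o)/(-4 + B) (l(o, B) = (o + B)/(B + (-5 + 1)) = (B + o)/(B - 4) = (B + o)/(-4 + B))
v = 11/2 (v = (10 + 23)/(-4 + 10) = 33/6 = (⅙)*33 = 11/2 ≈ 5.5000)
(-1*110 - 1*(-133))/(-495) + v/116 = (-1*110 - 1*(-133))/(-495) + (11/2)/116 = (-110 + 133)*(-1/495) + (11/2)*(1/116) = 23*(-1/495) + 11/232 = -23/495 + 11/232 = 109/114840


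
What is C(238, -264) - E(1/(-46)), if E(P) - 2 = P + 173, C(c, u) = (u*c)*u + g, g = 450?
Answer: 763044459/46 ≈ 1.6588e+7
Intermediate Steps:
C(c, u) = 450 + c*u² (C(c, u) = (u*c)*u + 450 = (c*u)*u + 450 = c*u² + 450 = 450 + c*u²)
E(P) = 175 + P (E(P) = 2 + (P + 173) = 2 + (173 + P) = 175 + P)
C(238, -264) - E(1/(-46)) = (450 + 238*(-264)²) - (175 + 1/(-46)) = (450 + 238*69696) - (175 - 1/46) = (450 + 16587648) - 1*8049/46 = 16588098 - 8049/46 = 763044459/46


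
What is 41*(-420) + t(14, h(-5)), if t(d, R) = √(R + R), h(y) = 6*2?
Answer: -17220 + 2*√6 ≈ -17215.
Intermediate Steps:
h(y) = 12
t(d, R) = √2*√R (t(d, R) = √(2*R) = √2*√R)
41*(-420) + t(14, h(-5)) = 41*(-420) + √2*√12 = -17220 + √2*(2*√3) = -17220 + 2*√6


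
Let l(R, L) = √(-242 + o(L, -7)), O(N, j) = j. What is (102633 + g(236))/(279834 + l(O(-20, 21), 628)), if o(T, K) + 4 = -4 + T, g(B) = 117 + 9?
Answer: 1597525667/4350392621 - 34253*√42/8700785242 ≈ 0.36719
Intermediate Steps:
g(B) = 126
o(T, K) = -8 + T (o(T, K) = -4 + (-4 + T) = -8 + T)
l(R, L) = √(-250 + L) (l(R, L) = √(-242 + (-8 + L)) = √(-250 + L))
(102633 + g(236))/(279834 + l(O(-20, 21), 628)) = (102633 + 126)/(279834 + √(-250 + 628)) = 102759/(279834 + √378) = 102759/(279834 + 3*√42)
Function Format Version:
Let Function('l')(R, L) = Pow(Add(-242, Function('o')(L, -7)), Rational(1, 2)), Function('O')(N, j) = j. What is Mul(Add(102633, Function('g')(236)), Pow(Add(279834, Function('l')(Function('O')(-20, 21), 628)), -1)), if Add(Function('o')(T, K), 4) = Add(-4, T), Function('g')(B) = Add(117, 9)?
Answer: Add(Rational(1597525667, 4350392621), Mul(Rational(-34253, 8700785242), Pow(42, Rational(1, 2)))) ≈ 0.36719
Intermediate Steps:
Function('g')(B) = 126
Function('o')(T, K) = Add(-8, T) (Function('o')(T, K) = Add(-4, Add(-4, T)) = Add(-8, T))
Function('l')(R, L) = Pow(Add(-250, L), Rational(1, 2)) (Function('l')(R, L) = Pow(Add(-242, Add(-8, L)), Rational(1, 2)) = Pow(Add(-250, L), Rational(1, 2)))
Mul(Add(102633, Function('g')(236)), Pow(Add(279834, Function('l')(Function('O')(-20, 21), 628)), -1)) = Mul(Add(102633, 126), Pow(Add(279834, Pow(Add(-250, 628), Rational(1, 2))), -1)) = Mul(102759, Pow(Add(279834, Pow(378, Rational(1, 2))), -1)) = Mul(102759, Pow(Add(279834, Mul(3, Pow(42, Rational(1, 2)))), -1))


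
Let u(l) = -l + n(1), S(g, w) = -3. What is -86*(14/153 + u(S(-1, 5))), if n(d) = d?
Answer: -53836/153 ≈ -351.87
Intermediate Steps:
u(l) = 1 - l (u(l) = -l + 1 = 1 - l)
-86*(14/153 + u(S(-1, 5))) = -86*(14/153 + (1 - 1*(-3))) = -86*(14*(1/153) + (1 + 3)) = -86*(14/153 + 4) = -86*626/153 = -53836/153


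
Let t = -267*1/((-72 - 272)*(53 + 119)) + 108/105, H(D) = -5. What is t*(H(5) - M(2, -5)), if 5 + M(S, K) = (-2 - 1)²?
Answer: -19254537/2070880 ≈ -9.2978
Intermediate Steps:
M(S, K) = 4 (M(S, K) = -5 + (-2 - 1)² = -5 + (-3)² = -5 + 9 = 4)
t = 2139393/2070880 (t = -267/((-344*172)) + 108*(1/105) = -267/(-59168) + 36/35 = -267*(-1/59168) + 36/35 = 267/59168 + 36/35 = 2139393/2070880 ≈ 1.0331)
t*(H(5) - M(2, -5)) = 2139393*(-5 - 1*4)/2070880 = 2139393*(-5 - 4)/2070880 = (2139393/2070880)*(-9) = -19254537/2070880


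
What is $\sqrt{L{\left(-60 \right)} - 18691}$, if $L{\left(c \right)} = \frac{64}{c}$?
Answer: $\frac{i \sqrt{4205715}}{15} \approx 136.72 i$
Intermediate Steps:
$\sqrt{L{\left(-60 \right)} - 18691} = \sqrt{\frac{64}{-60} - 18691} = \sqrt{64 \left(- \frac{1}{60}\right) - 18691} = \sqrt{- \frac{16}{15} - 18691} = \sqrt{- \frac{280381}{15}} = \frac{i \sqrt{4205715}}{15}$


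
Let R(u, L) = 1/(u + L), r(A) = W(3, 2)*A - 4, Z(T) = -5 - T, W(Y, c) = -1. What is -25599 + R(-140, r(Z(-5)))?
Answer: -3686257/144 ≈ -25599.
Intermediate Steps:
r(A) = -4 - A (r(A) = -A - 4 = -4 - A)
R(u, L) = 1/(L + u)
-25599 + R(-140, r(Z(-5))) = -25599 + 1/((-4 - (-5 - 1*(-5))) - 140) = -25599 + 1/((-4 - (-5 + 5)) - 140) = -25599 + 1/((-4 - 1*0) - 140) = -25599 + 1/((-4 + 0) - 140) = -25599 + 1/(-4 - 140) = -25599 + 1/(-144) = -25599 - 1/144 = -3686257/144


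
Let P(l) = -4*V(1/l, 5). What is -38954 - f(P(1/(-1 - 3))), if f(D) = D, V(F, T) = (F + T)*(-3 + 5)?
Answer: -38946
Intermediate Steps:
V(F, T) = 2*F + 2*T (V(F, T) = (F + T)*2 = 2*F + 2*T)
P(l) = -40 - 8/l (P(l) = -4*(2/l + 2*5) = -4*(2/l + 10) = -4*(10 + 2/l) = -40 - 8/l)
-38954 - f(P(1/(-1 - 3))) = -38954 - (-40 - 8/(1/(-1 - 3))) = -38954 - (-40 - 8/(1/(-4))) = -38954 - (-40 - 8/(-1/4)) = -38954 - (-40 - 8*(-4)) = -38954 - (-40 + 32) = -38954 - 1*(-8) = -38954 + 8 = -38946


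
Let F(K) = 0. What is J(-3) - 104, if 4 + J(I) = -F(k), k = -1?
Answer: -108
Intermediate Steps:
J(I) = -4 (J(I) = -4 - 1*0 = -4 + 0 = -4)
J(-3) - 104 = -4 - 104 = -108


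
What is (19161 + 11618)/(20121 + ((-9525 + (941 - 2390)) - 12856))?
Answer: -30779/3709 ≈ -8.2985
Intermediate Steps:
(19161 + 11618)/(20121 + ((-9525 + (941 - 2390)) - 12856)) = 30779/(20121 + ((-9525 - 1449) - 12856)) = 30779/(20121 + (-10974 - 12856)) = 30779/(20121 - 23830) = 30779/(-3709) = 30779*(-1/3709) = -30779/3709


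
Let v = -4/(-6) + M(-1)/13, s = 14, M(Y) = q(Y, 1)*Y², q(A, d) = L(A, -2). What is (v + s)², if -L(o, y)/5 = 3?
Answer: 277729/1521 ≈ 182.60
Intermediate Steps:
L(o, y) = -15 (L(o, y) = -5*3 = -15)
q(A, d) = -15
M(Y) = -15*Y²
v = -19/39 (v = -4/(-6) - 15*(-1)²/13 = -4*(-⅙) - 15*1*(1/13) = ⅔ - 15*1/13 = ⅔ - 15/13 = -19/39 ≈ -0.48718)
(v + s)² = (-19/39 + 14)² = (527/39)² = 277729/1521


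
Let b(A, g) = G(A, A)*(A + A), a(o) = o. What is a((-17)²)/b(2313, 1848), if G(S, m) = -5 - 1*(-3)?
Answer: -289/9252 ≈ -0.031236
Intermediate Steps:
G(S, m) = -2 (G(S, m) = -5 + 3 = -2)
b(A, g) = -4*A (b(A, g) = -2*(A + A) = -4*A)
a((-17)²)/b(2313, 1848) = (-17)²/((-4*2313)) = 289/(-9252) = 289*(-1/9252) = -289/9252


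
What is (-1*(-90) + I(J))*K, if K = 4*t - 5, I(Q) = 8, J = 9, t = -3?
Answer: -1666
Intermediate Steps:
K = -17 (K = 4*(-3) - 5 = -12 - 5 = -17)
(-1*(-90) + I(J))*K = (-1*(-90) + 8)*(-17) = (90 + 8)*(-17) = 98*(-17) = -1666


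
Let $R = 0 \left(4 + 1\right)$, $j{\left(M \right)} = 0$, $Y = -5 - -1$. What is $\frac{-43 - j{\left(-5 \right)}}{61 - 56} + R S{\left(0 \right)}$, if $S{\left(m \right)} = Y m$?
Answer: $- \frac{43}{5} \approx -8.6$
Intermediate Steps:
$Y = -4$ ($Y = -5 + 1 = -4$)
$S{\left(m \right)} = - 4 m$
$R = 0$ ($R = 0 \cdot 5 = 0$)
$\frac{-43 - j{\left(-5 \right)}}{61 - 56} + R S{\left(0 \right)} = \frac{-43 - 0}{61 - 56} + 0 \left(\left(-4\right) 0\right) = \frac{-43 + 0}{5} + 0 \cdot 0 = \left(-43\right) \frac{1}{5} + 0 = - \frac{43}{5} + 0 = - \frac{43}{5}$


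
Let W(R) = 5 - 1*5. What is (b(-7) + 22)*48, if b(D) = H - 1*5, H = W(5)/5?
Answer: 816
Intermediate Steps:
W(R) = 0 (W(R) = 5 - 5 = 0)
H = 0 (H = 0/5 = 0*(⅕) = 0)
b(D) = -5 (b(D) = 0 - 1*5 = 0 - 5 = -5)
(b(-7) + 22)*48 = (-5 + 22)*48 = 17*48 = 816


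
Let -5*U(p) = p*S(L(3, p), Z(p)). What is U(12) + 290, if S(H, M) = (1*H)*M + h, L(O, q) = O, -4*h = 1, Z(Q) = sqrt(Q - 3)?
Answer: 269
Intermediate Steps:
Z(Q) = sqrt(-3 + Q)
h = -1/4 (h = -1/4*1 = -1/4 ≈ -0.25000)
S(H, M) = -1/4 + H*M (S(H, M) = (1*H)*M - 1/4 = H*M - 1/4 = -1/4 + H*M)
U(p) = -p*(-1/4 + 3*sqrt(-3 + p))/5
U(12) + 290 = (1/20)*12*(1 - 12*sqrt(-3 + 12)) + 290 = (1/20)*12*(1 - 12*sqrt(9)) + 290 = (1/20)*12*(1 - 12*3) + 290 = (1/20)*12*(1 - 36) + 290 = (1/20)*12*(-35) + 290 = -21 + 290 = 269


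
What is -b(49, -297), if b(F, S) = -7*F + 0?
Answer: 343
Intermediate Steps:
b(F, S) = -7*F
-b(49, -297) = -(-7)*49 = -1*(-343) = 343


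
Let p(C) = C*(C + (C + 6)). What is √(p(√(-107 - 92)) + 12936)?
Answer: √(12538 + 6*I*√199) ≈ 111.97 + 0.3779*I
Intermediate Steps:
p(C) = C*(6 + 2*C) (p(C) = C*(C + (6 + C)) = C*(6 + 2*C))
√(p(√(-107 - 92)) + 12936) = √(2*√(-107 - 92)*(3 + √(-107 - 92)) + 12936) = √(2*√(-199)*(3 + √(-199)) + 12936) = √(2*(I*√199)*(3 + I*√199) + 12936) = √(2*I*√199*(3 + I*√199) + 12936) = √(12936 + 2*I*√199*(3 + I*√199))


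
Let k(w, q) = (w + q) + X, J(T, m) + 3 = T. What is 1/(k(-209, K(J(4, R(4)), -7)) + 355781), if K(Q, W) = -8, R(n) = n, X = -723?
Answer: 1/354841 ≈ 2.8182e-6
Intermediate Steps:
J(T, m) = -3 + T
k(w, q) = -723 + q + w (k(w, q) = (w + q) - 723 = (q + w) - 723 = -723 + q + w)
1/(k(-209, K(J(4, R(4)), -7)) + 355781) = 1/((-723 - 8 - 209) + 355781) = 1/(-940 + 355781) = 1/354841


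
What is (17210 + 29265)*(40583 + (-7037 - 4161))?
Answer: 1365667875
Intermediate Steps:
(17210 + 29265)*(40583 + (-7037 - 4161)) = 46475*(40583 - 11198) = 46475*29385 = 1365667875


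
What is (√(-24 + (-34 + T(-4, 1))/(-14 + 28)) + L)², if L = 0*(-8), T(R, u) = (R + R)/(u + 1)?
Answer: -187/7 ≈ -26.714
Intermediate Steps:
T(R, u) = 2*R/(1 + u) (T(R, u) = (2*R)/(1 + u) = 2*R/(1 + u))
L = 0
(√(-24 + (-34 + T(-4, 1))/(-14 + 28)) + L)² = (√(-24 + (-34 + 2*(-4)/(1 + 1))/(-14 + 28)) + 0)² = (√(-24 + (-34 + 2*(-4)/2)/14) + 0)² = (√(-24 + (-34 + 2*(-4)*(½))*(1/14)) + 0)² = (√(-24 + (-34 - 4)*(1/14)) + 0)² = (√(-24 - 38*1/14) + 0)² = (√(-24 - 19/7) + 0)² = (√(-187/7) + 0)² = (I*√1309/7 + 0)² = (I*√1309/7)² = -187/7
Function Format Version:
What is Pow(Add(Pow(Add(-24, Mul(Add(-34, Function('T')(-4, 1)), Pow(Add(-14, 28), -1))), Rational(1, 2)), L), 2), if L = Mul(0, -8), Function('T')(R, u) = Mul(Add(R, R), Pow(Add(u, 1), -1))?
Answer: Rational(-187, 7) ≈ -26.714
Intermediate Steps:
Function('T')(R, u) = Mul(2, R, Pow(Add(1, u), -1)) (Function('T')(R, u) = Mul(Mul(2, R), Pow(Add(1, u), -1)) = Mul(2, R, Pow(Add(1, u), -1)))
L = 0
Pow(Add(Pow(Add(-24, Mul(Add(-34, Function('T')(-4, 1)), Pow(Add(-14, 28), -1))), Rational(1, 2)), L), 2) = Pow(Add(Pow(Add(-24, Mul(Add(-34, Mul(2, -4, Pow(Add(1, 1), -1))), Pow(Add(-14, 28), -1))), Rational(1, 2)), 0), 2) = Pow(Add(Pow(Add(-24, Mul(Add(-34, Mul(2, -4, Pow(2, -1))), Pow(14, -1))), Rational(1, 2)), 0), 2) = Pow(Add(Pow(Add(-24, Mul(Add(-34, Mul(2, -4, Rational(1, 2))), Rational(1, 14))), Rational(1, 2)), 0), 2) = Pow(Add(Pow(Add(-24, Mul(Add(-34, -4), Rational(1, 14))), Rational(1, 2)), 0), 2) = Pow(Add(Pow(Add(-24, Mul(-38, Rational(1, 14))), Rational(1, 2)), 0), 2) = Pow(Add(Pow(Add(-24, Rational(-19, 7)), Rational(1, 2)), 0), 2) = Pow(Add(Pow(Rational(-187, 7), Rational(1, 2)), 0), 2) = Pow(Add(Mul(Rational(1, 7), I, Pow(1309, Rational(1, 2))), 0), 2) = Pow(Mul(Rational(1, 7), I, Pow(1309, Rational(1, 2))), 2) = Rational(-187, 7)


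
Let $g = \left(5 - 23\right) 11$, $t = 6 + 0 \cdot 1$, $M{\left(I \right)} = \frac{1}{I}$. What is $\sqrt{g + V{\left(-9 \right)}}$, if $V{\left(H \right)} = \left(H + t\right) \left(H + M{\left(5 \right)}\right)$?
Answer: $\frac{i \sqrt{4290}}{5} \approx 13.1 i$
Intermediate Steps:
$t = 6$ ($t = 6 + 0 = 6$)
$V{\left(H \right)} = \left(6 + H\right) \left(\frac{1}{5} + H\right)$ ($V{\left(H \right)} = \left(H + 6\right) \left(H + \frac{1}{5}\right) = \left(6 + H\right) \left(H + \frac{1}{5}\right) = \left(6 + H\right) \left(\frac{1}{5} + H\right)$)
$g = -198$ ($g = \left(-18\right) 11 = -198$)
$\sqrt{g + V{\left(-9 \right)}} = \sqrt{-198 + \left(\frac{6}{5} + \left(-9\right)^{2} + \frac{31}{5} \left(-9\right)\right)} = \sqrt{-198 + \left(\frac{6}{5} + 81 - \frac{279}{5}\right)} = \sqrt{-198 + \frac{132}{5}} = \sqrt{- \frac{858}{5}} = \frac{i \sqrt{4290}}{5}$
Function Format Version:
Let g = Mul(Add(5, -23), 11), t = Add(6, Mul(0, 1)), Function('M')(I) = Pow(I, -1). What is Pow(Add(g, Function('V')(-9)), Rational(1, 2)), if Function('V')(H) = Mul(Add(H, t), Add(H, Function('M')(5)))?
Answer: Mul(Rational(1, 5), I, Pow(4290, Rational(1, 2))) ≈ Mul(13.100, I)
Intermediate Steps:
t = 6 (t = Add(6, 0) = 6)
Function('V')(H) = Mul(Add(6, H), Add(Rational(1, 5), H)) (Function('V')(H) = Mul(Add(H, 6), Add(H, Pow(5, -1))) = Mul(Add(6, H), Add(H, Rational(1, 5))) = Mul(Add(6, H), Add(Rational(1, 5), H)))
g = -198 (g = Mul(-18, 11) = -198)
Pow(Add(g, Function('V')(-9)), Rational(1, 2)) = Pow(Add(-198, Add(Rational(6, 5), Pow(-9, 2), Mul(Rational(31, 5), -9))), Rational(1, 2)) = Pow(Add(-198, Add(Rational(6, 5), 81, Rational(-279, 5))), Rational(1, 2)) = Pow(Add(-198, Rational(132, 5)), Rational(1, 2)) = Pow(Rational(-858, 5), Rational(1, 2)) = Mul(Rational(1, 5), I, Pow(4290, Rational(1, 2)))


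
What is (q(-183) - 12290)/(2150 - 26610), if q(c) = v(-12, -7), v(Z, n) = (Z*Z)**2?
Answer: -4223/12230 ≈ -0.34530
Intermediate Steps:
v(Z, n) = Z**4 (v(Z, n) = (Z**2)**2 = Z**4)
q(c) = 20736 (q(c) = (-12)**4 = 20736)
(q(-183) - 12290)/(2150 - 26610) = (20736 - 12290)/(2150 - 26610) = 8446/(-24460) = 8446*(-1/24460) = -4223/12230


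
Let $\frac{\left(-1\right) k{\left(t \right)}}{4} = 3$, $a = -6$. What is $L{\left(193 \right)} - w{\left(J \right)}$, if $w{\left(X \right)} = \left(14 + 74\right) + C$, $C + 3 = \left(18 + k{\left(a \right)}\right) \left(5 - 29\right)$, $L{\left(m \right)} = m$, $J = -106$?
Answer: $252$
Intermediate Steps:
$k{\left(t \right)} = -12$ ($k{\left(t \right)} = \left(-4\right) 3 = -12$)
$C = -147$ ($C = -3 + \left(18 - 12\right) \left(5 - 29\right) = -3 + 6 \left(-24\right) = -3 - 144 = -147$)
$w{\left(X \right)} = -59$ ($w{\left(X \right)} = \left(14 + 74\right) - 147 = 88 - 147 = -59$)
$L{\left(193 \right)} - w{\left(J \right)} = 193 - -59 = 193 + 59 = 252$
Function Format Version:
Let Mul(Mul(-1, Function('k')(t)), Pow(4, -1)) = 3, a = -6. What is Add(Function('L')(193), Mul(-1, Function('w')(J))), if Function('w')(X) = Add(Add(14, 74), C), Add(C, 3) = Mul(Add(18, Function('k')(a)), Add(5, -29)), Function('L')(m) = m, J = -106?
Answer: 252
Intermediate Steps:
Function('k')(t) = -12 (Function('k')(t) = Mul(-4, 3) = -12)
C = -147 (C = Add(-3, Mul(Add(18, -12), Add(5, -29))) = Add(-3, Mul(6, -24)) = Add(-3, -144) = -147)
Function('w')(X) = -59 (Function('w')(X) = Add(Add(14, 74), -147) = Add(88, -147) = -59)
Add(Function('L')(193), Mul(-1, Function('w')(J))) = Add(193, Mul(-1, -59)) = Add(193, 59) = 252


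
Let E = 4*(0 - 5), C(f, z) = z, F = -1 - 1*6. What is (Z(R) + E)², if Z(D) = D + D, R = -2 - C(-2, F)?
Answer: 100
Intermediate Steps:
F = -7 (F = -1 - 6 = -7)
R = 5 (R = -2 - 1*(-7) = -2 + 7 = 5)
Z(D) = 2*D
E = -20 (E = 4*(-5) = -20)
(Z(R) + E)² = (2*5 - 20)² = (10 - 20)² = (-10)² = 100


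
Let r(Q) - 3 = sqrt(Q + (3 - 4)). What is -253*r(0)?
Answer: -759 - 253*I ≈ -759.0 - 253.0*I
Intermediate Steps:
r(Q) = 3 + sqrt(-1 + Q) (r(Q) = 3 + sqrt(Q + (3 - 4)) = 3 + sqrt(Q - 1) = 3 + sqrt(-1 + Q))
-253*r(0) = -253*(3 + sqrt(-1 + 0)) = -253*(3 + sqrt(-1)) = -253*(3 + I) = -759 - 253*I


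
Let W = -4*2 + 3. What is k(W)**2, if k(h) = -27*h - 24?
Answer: 12321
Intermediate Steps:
W = -5 (W = -8 + 3 = -5)
k(h) = -24 - 27*h
k(W)**2 = (-24 - 27*(-5))**2 = (-24 + 135)**2 = 111**2 = 12321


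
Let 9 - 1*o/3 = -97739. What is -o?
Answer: -293244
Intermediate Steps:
o = 293244 (o = 27 - 3*(-97739) = 27 + 293217 = 293244)
-o = -1*293244 = -293244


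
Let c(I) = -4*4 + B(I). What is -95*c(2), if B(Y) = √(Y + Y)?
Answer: 1330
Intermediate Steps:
B(Y) = √2*√Y (B(Y) = √(2*Y) = √2*√Y)
c(I) = -16 + √2*√I (c(I) = -4*4 + √2*√I = -16 + √2*√I)
-95*c(2) = -95*(-16 + √2*√2) = -95*(-16 + 2) = -95*(-14) = 1330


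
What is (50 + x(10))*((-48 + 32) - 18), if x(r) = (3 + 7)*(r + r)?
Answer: -8500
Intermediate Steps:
x(r) = 20*r (x(r) = 10*(2*r) = 20*r)
(50 + x(10))*((-48 + 32) - 18) = (50 + 20*10)*((-48 + 32) - 18) = (50 + 200)*(-16 - 18) = 250*(-34) = -8500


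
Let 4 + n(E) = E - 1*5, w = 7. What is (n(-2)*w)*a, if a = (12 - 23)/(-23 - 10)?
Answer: -77/3 ≈ -25.667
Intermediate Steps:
a = ⅓ (a = -11/(-33) = -11*(-1/33) = ⅓ ≈ 0.33333)
n(E) = -9 + E (n(E) = -4 + (E - 1*5) = -4 + (E - 5) = -4 + (-5 + E) = -9 + E)
(n(-2)*w)*a = ((-9 - 2)*7)*(⅓) = -11*7*(⅓) = -77*⅓ = -77/3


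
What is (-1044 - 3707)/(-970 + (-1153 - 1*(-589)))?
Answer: 4751/1534 ≈ 3.0971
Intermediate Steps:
(-1044 - 3707)/(-970 + (-1153 - 1*(-589))) = -4751/(-970 + (-1153 + 589)) = -4751/(-970 - 564) = -4751/(-1534) = -4751*(-1/1534) = 4751/1534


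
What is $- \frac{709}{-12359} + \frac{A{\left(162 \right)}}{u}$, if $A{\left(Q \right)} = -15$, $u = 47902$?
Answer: $\frac{33777133}{592020818} \approx 0.057054$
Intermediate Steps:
$- \frac{709}{-12359} + \frac{A{\left(162 \right)}}{u} = - \frac{709}{-12359} - \frac{15}{47902} = \left(-709\right) \left(- \frac{1}{12359}\right) - \frac{15}{47902} = \frac{709}{12359} - \frac{15}{47902} = \frac{33777133}{592020818}$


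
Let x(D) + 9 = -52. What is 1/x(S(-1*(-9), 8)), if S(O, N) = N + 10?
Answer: -1/61 ≈ -0.016393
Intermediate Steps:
S(O, N) = 10 + N
x(D) = -61 (x(D) = -9 - 52 = -61)
1/x(S(-1*(-9), 8)) = 1/(-61) = -1/61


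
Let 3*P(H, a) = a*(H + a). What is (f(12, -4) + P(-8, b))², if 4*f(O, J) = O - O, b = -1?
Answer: 9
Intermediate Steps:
P(H, a) = a*(H + a)/3 (P(H, a) = (a*(H + a))/3 = a*(H + a)/3)
f(O, J) = 0 (f(O, J) = (O - O)/4 = (¼)*0 = 0)
(f(12, -4) + P(-8, b))² = (0 + (⅓)*(-1)*(-8 - 1))² = (0 + (⅓)*(-1)*(-9))² = (0 + 3)² = 3² = 9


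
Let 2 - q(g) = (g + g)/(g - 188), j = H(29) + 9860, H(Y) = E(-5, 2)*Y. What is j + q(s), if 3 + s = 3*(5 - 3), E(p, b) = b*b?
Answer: 1845936/185 ≈ 9978.0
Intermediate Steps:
E(p, b) = b²
s = 3 (s = -3 + 3*(5 - 3) = -3 + 3*2 = -3 + 6 = 3)
H(Y) = 4*Y (H(Y) = 2²*Y = 4*Y)
j = 9976 (j = 4*29 + 9860 = 116 + 9860 = 9976)
q(g) = 2 - 2*g/(-188 + g) (q(g) = 2 - (g + g)/(g - 188) = 2 - 2*g/(-188 + g))
j + q(s) = 9976 - 376/(-188 + 3) = 9976 - 376/(-185) = 9976 - 376*(-1/185) = 9976 + 376/185 = 1845936/185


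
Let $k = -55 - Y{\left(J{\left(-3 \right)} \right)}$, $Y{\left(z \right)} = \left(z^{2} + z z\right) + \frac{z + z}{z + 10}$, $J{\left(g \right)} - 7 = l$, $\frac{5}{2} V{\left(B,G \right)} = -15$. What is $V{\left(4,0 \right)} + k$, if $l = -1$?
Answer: $- \frac{535}{4} \approx -133.75$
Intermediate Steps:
$V{\left(B,G \right)} = -6$ ($V{\left(B,G \right)} = \frac{2}{5} \left(-15\right) = -6$)
$J{\left(g \right)} = 6$ ($J{\left(g \right)} = 7 - 1 = 6$)
$Y{\left(z \right)} = 2 z^{2} + \frac{2 z}{10 + z}$ ($Y{\left(z \right)} = \left(z^{2} + z^{2}\right) + \frac{2 z}{10 + z} = 2 z^{2} + \frac{2 z}{10 + z}$)
$k = - \frac{511}{4}$ ($k = -55 - 2 \cdot 6 \frac{1}{10 + 6} \left(1 + 6^{2} + 10 \cdot 6\right) = -55 - 2 \cdot 6 \cdot \frac{1}{16} \left(1 + 36 + 60\right) = -55 - 2 \cdot 6 \cdot \frac{1}{16} \cdot 97 = -55 - \frac{291}{4} = - \frac{511}{4} \approx -127.75$)
$V{\left(4,0 \right)} + k = -6 - \frac{511}{4} = - \frac{535}{4}$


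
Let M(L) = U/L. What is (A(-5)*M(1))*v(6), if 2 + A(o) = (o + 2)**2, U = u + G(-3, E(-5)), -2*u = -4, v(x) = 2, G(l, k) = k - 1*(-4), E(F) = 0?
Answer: 84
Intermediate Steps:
G(l, k) = 4 + k (G(l, k) = k + 4 = 4 + k)
u = 2 (u = -1/2*(-4) = 2)
U = 6 (U = 2 + (4 + 0) = 2 + 4 = 6)
A(o) = -2 + (2 + o)**2 (A(o) = -2 + (o + 2)**2 = -2 + (2 + o)**2)
M(L) = 6/L
(A(-5)*M(1))*v(6) = ((-2 + (2 - 5)**2)*(6/1))*2 = ((-2 + (-3)**2)*(6*1))*2 = ((-2 + 9)*6)*2 = (7*6)*2 = 42*2 = 84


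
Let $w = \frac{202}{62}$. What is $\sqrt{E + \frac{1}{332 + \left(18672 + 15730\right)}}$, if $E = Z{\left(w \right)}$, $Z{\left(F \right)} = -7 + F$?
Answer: $\frac{i \sqrt{4338363539202}}{1076754} \approx 1.9344 i$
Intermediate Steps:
$w = \frac{101}{31}$ ($w = 202 \cdot \frac{1}{62} = \frac{101}{31} \approx 3.2581$)
$E = - \frac{116}{31}$ ($E = -7 + \frac{101}{31} = - \frac{116}{31} \approx -3.7419$)
$\sqrt{E + \frac{1}{332 + \left(18672 + 15730\right)}} = \sqrt{- \frac{116}{31} + \frac{1}{332 + \left(18672 + 15730\right)}} = \sqrt{- \frac{116}{31} + \frac{1}{332 + 34402}} = \sqrt{- \frac{116}{31} + \frac{1}{34734}} = \sqrt{- \frac{4029113}{1076754}} = \frac{i \sqrt{4338363539202}}{1076754}$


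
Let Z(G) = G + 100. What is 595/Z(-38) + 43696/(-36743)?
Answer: 19152933/2278066 ≈ 8.4075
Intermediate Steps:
Z(G) = 100 + G
595/Z(-38) + 43696/(-36743) = 595/(100 - 38) + 43696/(-36743) = 595/62 + 43696*(-1/36743) = 595*(1/62) - 43696/36743 = 595/62 - 43696/36743 = 19152933/2278066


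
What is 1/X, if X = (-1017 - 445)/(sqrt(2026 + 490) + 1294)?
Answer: -647/731 - sqrt(629)/731 ≈ -0.91940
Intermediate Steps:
X = -1462/(1294 + 2*sqrt(629)) (X = -1462/(sqrt(2516) + 1294) = -1462/(2*sqrt(629) + 1294) = -1462/(1294 + 2*sqrt(629)) ≈ -1.0877)
1/X = 1/(-472957/417980 + 731*sqrt(629)/417980)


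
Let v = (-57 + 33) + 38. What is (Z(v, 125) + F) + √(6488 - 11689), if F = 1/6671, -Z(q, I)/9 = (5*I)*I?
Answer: -4690546874/6671 + I*√5201 ≈ -7.0313e+5 + 72.118*I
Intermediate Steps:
v = 14 (v = -24 + 38 = 14)
Z(q, I) = -45*I² (Z(q, I) = -9*5*I*I = -45*I²)
F = 1/6671 ≈ 0.00014990
(Z(v, 125) + F) + √(6488 - 11689) = (-45*125² + 1/6671) + √(6488 - 11689) = (-45*15625 + 1/6671) + √(-5201) = (-703125 + 1/6671) + I*√5201 = -4690546874/6671 + I*√5201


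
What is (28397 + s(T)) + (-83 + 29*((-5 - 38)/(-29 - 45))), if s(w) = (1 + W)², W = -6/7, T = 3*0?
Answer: 102727741/3626 ≈ 28331.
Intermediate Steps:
T = 0
W = -6/7 (W = -6*⅐ = -6/7 ≈ -0.85714)
s(w) = 1/49 (s(w) = (1 - 6/7)² = (⅐)² = 1/49)
(28397 + s(T)) + (-83 + 29*((-5 - 38)/(-29 - 45))) = (28397 + 1/49) + (-83 + 29*((-5 - 38)/(-29 - 45))) = 1391454/49 + (-83 + 29*(-43/(-74))) = 1391454/49 + (-83 + 29*(-43*(-1/74))) = 1391454/49 + (-83 + 29*(43/74)) = 1391454/49 + (-83 + 1247/74) = 1391454/49 - 4895/74 = 102727741/3626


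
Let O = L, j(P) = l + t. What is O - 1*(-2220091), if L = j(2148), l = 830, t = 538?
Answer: 2221459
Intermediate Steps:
j(P) = 1368 (j(P) = 830 + 538 = 1368)
L = 1368
O = 1368
O - 1*(-2220091) = 1368 - 1*(-2220091) = 1368 + 2220091 = 2221459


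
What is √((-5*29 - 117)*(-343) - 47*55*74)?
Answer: 4*I*√6339 ≈ 318.47*I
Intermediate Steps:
√((-5*29 - 117)*(-343) - 47*55*74) = √((-145 - 117)*(-343) - 2585*74) = √(-262*(-343) - 191290) = √(89866 - 191290) = √(-101424) = 4*I*√6339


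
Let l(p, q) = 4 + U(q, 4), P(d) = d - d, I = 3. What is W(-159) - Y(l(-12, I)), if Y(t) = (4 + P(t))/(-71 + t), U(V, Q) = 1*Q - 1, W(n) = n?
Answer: -2543/16 ≈ -158.94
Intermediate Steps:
P(d) = 0
U(V, Q) = -1 + Q (U(V, Q) = Q - 1 = -1 + Q)
l(p, q) = 7 (l(p, q) = 4 + (-1 + 4) = 4 + 3 = 7)
Y(t) = 4/(-71 + t) (Y(t) = (4 + 0)/(-71 + t) = 4/(-71 + t))
W(-159) - Y(l(-12, I)) = -159 - 4/(-71 + 7) = -159 - 4/(-64) = -159 - 4*(-1)/64 = -159 - 1*(-1/16) = -159 + 1/16 = -2543/16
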